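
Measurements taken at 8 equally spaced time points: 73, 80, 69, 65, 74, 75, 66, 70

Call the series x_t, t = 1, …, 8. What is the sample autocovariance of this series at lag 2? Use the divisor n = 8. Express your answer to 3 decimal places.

Mean x̄ = (73 + 80 + 69 + 65 + 74 + 75 + 66 + 70)/8 = 71.5000
Deviations: 1.5000, 8.5000, -2.5000, -6.5000, 2.5000, 3.5000, -5.5000, -1.5000
Σ_{t=1}^{6}(x_t−x̄)(x_{t+2}−x̄) = -107.0000
γ_2 = -107.0000 / 8 = -13.375

-13.375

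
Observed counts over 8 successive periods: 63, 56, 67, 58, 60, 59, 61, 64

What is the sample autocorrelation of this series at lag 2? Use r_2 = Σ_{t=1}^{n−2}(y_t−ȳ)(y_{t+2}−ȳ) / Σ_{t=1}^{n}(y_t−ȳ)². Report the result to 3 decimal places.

Mean ȳ = (63 + 56 + 67 + 58 + 60 + 59 + 61 + 64)/8 = 61.0000
Σ(y_t−ȳ)(y_{t+2}−ȳ) = (12.0000) + (15.0000) + (-6.0000) + (6.0000) + (0.0000) + (-6.0000) = 21.0000
Denominator Σ(y_t−ȳ)² = 88.0000
r_2 = 21.0000 / 88.0000 = 0.239

0.239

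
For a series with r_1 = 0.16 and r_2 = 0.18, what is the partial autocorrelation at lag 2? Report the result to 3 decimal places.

0.158

φ_{22} = (r_2 − r_1²) / (1 − r_1²)
r_1² = (0.16)² = 0.0256
Numerator = 0.18 − 0.0256 = 0.1544; denominator = 1 − 0.0256 = 0.9744
φ_{22} = 0.1544 / 0.9744 = 0.158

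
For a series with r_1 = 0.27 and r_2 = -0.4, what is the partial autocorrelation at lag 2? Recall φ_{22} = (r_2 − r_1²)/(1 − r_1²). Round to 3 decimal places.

-0.510

φ_{22} = (r_2 − r_1²) / (1 − r_1²)
r_1² = (0.27)² = 0.0729
Numerator = -0.4 − 0.0729 = -0.4729; denominator = 1 − 0.0729 = 0.9271
φ_{22} = -0.4729 / 0.9271 = -0.510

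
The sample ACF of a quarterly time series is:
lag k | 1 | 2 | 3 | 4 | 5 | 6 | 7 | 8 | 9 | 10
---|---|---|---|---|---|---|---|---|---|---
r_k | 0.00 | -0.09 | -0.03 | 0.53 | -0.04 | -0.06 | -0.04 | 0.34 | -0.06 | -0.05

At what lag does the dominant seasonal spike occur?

4

The largest autocorrelation is r_4 = 0.53, with a weaker echo at lag 8 (0.34); the remaining lags stay at or below 0.00.
The dominant spike at lag 4 indicates a seasonal period of 4.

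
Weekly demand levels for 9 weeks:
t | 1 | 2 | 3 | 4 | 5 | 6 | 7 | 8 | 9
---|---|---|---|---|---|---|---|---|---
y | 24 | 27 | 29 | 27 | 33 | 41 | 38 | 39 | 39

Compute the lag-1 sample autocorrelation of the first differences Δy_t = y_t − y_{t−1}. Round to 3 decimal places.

-0.152

First differences Δy: 3, 2, -2, 6, 8, -3, 1, 0
Mean of differences = 1.8750
Numerator Σ(Δy_t−Δȳ)(Δy_{t+1}−Δȳ) = -15.0156
Denominator Σ(Δy_t−Δȳ)² = 98.8750
r_1(Δy) = -15.0156 / 98.8750 = -0.152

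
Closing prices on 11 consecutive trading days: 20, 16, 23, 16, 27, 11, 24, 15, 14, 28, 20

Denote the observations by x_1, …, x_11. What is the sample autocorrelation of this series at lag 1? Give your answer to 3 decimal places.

-0.624

Mean x̄ = (20 + 16 + 23 + 16 + 27 + 11 + 24 + 15 + 14 + 28 + 20)/11 = 19.4545
Numerator Σ_{t=1}^{10}(x_t−x̄)(x_{t+1}−x̄) = -192.5702
Denominator Σ(x_t−x̄)² = 308.7273
r_1 = -192.5702 / 308.7273 = -0.624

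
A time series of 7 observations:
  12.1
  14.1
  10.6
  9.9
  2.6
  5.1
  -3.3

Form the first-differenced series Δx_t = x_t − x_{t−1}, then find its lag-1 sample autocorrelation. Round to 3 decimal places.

-0.637

First differences Δx: 2.0, -3.5, -0.7, -7.3, 2.5, -8.4
Mean of differences = -2.5667
Numerator Σ(Δx_t−Δx̄)(Δx_{t+1}−Δx̄) = -68.3778
Denominator Σ(Δx_t−Δx̄)² = 107.3133
r_1(Δx) = -68.3778 / 107.3133 = -0.637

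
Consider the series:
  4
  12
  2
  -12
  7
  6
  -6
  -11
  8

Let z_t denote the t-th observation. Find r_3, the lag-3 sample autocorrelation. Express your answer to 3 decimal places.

0.143

Mean z̄ = (4 + 12 + 2 − 12 + 7 + 6 − 6 − 11 + 8)/9 = 1.1111
Numerator Σ_{t=1}^{6}(z_t−z̄)(z_{t+3}−z̄) = 86.1852
Denominator Σ(z_t−z̄)² = 602.8889
r_3 = 86.1852 / 602.8889 = 0.143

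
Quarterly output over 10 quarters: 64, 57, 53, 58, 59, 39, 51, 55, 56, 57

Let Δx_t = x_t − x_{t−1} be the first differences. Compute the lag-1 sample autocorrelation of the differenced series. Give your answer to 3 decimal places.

-0.302

First differences Δx: -7, -4, 5, 1, -20, 12, 4, 1, 1
Mean of differences = -0.7778
Numerator Σ(Δx_t−Δx̄)(Δx_{t+1}−Δx̄) = -195.3827
Denominator Σ(Δx_t−Δx̄)² = 647.5556
r_1(Δx) = -195.3827 / 647.5556 = -0.302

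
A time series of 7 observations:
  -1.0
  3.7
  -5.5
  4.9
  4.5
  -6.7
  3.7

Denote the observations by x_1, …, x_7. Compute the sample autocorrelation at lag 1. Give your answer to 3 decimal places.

Mean x̄ = (-1.0 + 3.7 − 5.5 + 4.9 + 4.5 − 6.7 + 3.7)/7 = 0.5143
Σ(x_t−x̄)(x_{t+1}−x̄) = (-4.8241) + (-19.1598) + (-26.3769) + (17.4802) + (-28.7541) + (-22.9827) = -84.6173
Denominator Σ(x_t−x̄)² = 145.9286
r_1 = -84.6173 / 145.9286 = -0.580

-0.580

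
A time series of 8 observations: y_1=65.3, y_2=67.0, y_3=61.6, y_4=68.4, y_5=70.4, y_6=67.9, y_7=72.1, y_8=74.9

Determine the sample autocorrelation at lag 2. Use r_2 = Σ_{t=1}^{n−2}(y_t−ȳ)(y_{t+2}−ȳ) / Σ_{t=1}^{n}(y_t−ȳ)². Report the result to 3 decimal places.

Mean ȳ = (65.3 + 67.0 + 61.6 + 68.4 + 70.4 + 67.9 + 72.1 + 74.9)/8 = 68.4500
Deviations from mean: -3.1500, -1.4500, -6.8500, -0.0500, 1.9500, -0.5500, 3.6500, 6.4500
Numerator Σ_{t=1}^{6}(y_t−ȳ)(y_{t+2}−ȳ) = 11.8900
Denominator Σ(y_t−ȳ)² = 117.9800
r_2 = 11.8900 / 117.9800 = 0.101

0.101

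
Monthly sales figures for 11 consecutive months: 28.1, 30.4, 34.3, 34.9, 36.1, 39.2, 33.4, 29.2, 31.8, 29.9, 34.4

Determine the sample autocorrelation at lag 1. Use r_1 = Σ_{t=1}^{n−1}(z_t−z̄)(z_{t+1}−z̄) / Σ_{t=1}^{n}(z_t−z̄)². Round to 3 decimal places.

0.377

Mean z̄ = (28.1 + 30.4 + 34.3 + 34.9 + 36.1 + 39.2 + 33.4 + 29.2 + 31.8 + 29.9 + 34.4)/11 = 32.8818
Numerator Σ_{t=1}^{10}(z_t−z̄)(z_{t+1}−z̄) = 42.0860
Denominator Σ(z_t−z̄)² = 111.5764
r_1 = 42.0860 / 111.5764 = 0.377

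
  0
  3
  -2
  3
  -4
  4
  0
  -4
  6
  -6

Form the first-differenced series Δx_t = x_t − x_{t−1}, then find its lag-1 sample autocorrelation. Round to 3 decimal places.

-0.688

First differences Δx: 3, -5, 5, -7, 8, -4, -4, 10, -12
Mean of differences = -0.6667
Numerator Σ(Δx_t−Δx̄)(Δx_{t+1}−Δx̄) = -305.4444
Denominator Σ(Δx_t−Δx̄)² = 444.0000
r_1(Δx) = -305.4444 / 444.0000 = -0.688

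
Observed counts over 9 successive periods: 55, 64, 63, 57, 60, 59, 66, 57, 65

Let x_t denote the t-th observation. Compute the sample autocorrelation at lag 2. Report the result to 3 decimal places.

Mean x̄ = (55 + 64 + 63 + 57 + 60 + 59 + 66 + 57 + 65)/9 = 60.6667
Numerator Σ_{t=1}^{7}(x_t−x̄)(x_{t+2}−x̄) = 4.7778
Denominator Σ(x_t−x̄)² = 126.0000
r_2 = 4.7778 / 126.0000 = 0.038

0.038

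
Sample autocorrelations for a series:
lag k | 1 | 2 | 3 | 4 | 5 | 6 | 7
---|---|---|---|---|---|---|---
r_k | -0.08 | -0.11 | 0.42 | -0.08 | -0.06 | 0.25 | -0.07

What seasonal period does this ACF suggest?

3

The largest autocorrelation is r_3 = 0.42, with a weaker echo at lag 6 (0.25); the remaining lags stay at or below -0.06.
The dominant spike at lag 3 indicates a seasonal period of 3.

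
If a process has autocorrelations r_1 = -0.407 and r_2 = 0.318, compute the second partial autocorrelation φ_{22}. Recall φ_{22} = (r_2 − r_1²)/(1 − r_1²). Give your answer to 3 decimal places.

φ_{22} = (r_2 − r_1²) / (1 − r_1²)
r_1² = (-0.407)² = 0.165649
Numerator = 0.318 − 0.1656 = 0.1524; denominator = 1 − 0.1656 = 0.8344
φ_{22} = 0.1524 / 0.8344 = 0.183

0.183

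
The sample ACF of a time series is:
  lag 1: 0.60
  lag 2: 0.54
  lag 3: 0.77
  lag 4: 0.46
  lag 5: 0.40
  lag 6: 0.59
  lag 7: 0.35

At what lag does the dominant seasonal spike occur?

The largest autocorrelation is r_3 = 0.77; the remaining lags stay at or below 0.60. The elevated value at lag 1 (0.60), dropping to 0.54 at lag 2, reflects decaying short-term dependence rather than seasonality.
The dominant spike at lag 3 indicates a seasonal period of 3.

3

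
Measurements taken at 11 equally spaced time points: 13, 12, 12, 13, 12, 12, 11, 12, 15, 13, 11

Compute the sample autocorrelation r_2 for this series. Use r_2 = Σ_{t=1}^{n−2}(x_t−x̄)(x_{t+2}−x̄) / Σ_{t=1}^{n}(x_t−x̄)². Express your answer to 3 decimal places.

-0.586

Mean x̄ = (13 + 12 + 12 + 13 + 12 + 12 + 11 + 12 + 15 + 13 + 11)/11 = 12.3636
Numerator Σ_{t=1}^{9}(x_t−x̄)(x_{t+2}−x̄) = -7.3554
Denominator Σ(x_t−x̄)² = 12.5455
r_2 = -7.3554 / 12.5455 = -0.586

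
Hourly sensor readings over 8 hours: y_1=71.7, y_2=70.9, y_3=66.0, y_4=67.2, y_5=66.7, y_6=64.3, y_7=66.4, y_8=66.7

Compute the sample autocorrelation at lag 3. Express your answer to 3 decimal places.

Mean ȳ = (71.7 + 70.9 + 66.0 + 67.2 + 66.7 + 64.3 + 66.4 + 66.7)/8 = 67.4875
Deviations from mean: 4.2125, 3.4125, -1.4875, -0.2875, -0.7875, -3.1875, -1.0875, -0.7875
Σ(y_t−ȳ)(y_{t+3}−ȳ) = (-1.2111) + (-2.6873) + (4.7414) + (0.3127) + (0.6202) = 1.7758
Denominator Σ(y_t−ȳ)² = 44.2688
r_3 = 1.7758 / 44.2688 = 0.040

0.040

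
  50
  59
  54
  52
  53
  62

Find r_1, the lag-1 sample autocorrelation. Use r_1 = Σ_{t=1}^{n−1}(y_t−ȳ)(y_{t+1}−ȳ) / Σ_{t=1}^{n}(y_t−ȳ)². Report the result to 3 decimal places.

-0.279

Mean ȳ = (50 + 59 + 54 + 52 + 53 + 62)/6 = 55.0000
Deviations from mean: -5.0000, 4.0000, -1.0000, -3.0000, -2.0000, 7.0000
Σ(y_t−ȳ)(y_{t+1}−ȳ) = (-20.0000) + (-4.0000) + (3.0000) + (6.0000) + (-14.0000) = -29.0000
Denominator Σ(y_t−ȳ)² = 104.0000
r_1 = -29.0000 / 104.0000 = -0.279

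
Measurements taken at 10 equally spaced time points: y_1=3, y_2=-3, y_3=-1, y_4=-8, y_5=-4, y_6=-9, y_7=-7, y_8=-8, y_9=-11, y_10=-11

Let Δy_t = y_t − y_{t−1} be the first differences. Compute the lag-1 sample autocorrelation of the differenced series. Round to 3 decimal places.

First differences Δy: -6, 2, -7, 4, -5, 2, -1, -3, 0
Mean of differences = -1.5556
Numerator Σ(Δy_t−Δȳ)(Δy_{t+1}−Δȳ) = -97.8642
Denominator Σ(Δy_t−Δȳ)² = 122.2222
r_1(Δy) = -97.8642 / 122.2222 = -0.801

-0.801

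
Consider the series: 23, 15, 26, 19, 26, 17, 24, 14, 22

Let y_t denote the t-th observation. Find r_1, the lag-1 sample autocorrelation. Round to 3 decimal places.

Mean ȳ = (23 + 15 + 26 + 19 + 26 + 17 + 24 + 14 + 22)/9 = 20.6667
Numerator Σ_{t=1}^{8}(y_t−ȳ)(y_{t+1}−ȳ) = -124.1111
Denominator Σ(y_t−ȳ)² = 168.0000
r_1 = -124.1111 / 168.0000 = -0.739

-0.739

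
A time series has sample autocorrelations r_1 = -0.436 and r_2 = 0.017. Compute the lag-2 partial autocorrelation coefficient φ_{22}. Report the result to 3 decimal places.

φ_{22} = (r_2 − r_1²) / (1 − r_1²)
r_1² = (-0.436)² = 0.190096
Numerator = 0.017 − 0.1901 = -0.1731; denominator = 1 − 0.1901 = 0.8099
φ_{22} = -0.1731 / 0.8099 = -0.214

-0.214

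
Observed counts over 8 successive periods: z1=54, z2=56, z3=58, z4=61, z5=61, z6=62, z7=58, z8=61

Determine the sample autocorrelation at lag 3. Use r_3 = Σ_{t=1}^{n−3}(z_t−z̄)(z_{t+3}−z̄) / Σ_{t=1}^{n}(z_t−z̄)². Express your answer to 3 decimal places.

-0.291

Mean z̄ = (54 + 56 + 58 + 61 + 61 + 62 + 58 + 61)/8 = 58.8750
Deviations from mean: -4.8750, -2.8750, -0.8750, 2.1250, 2.1250, 3.1250, -0.8750, 2.1250
Σ(z_t−z̄)(z_{t+3}−z̄) = (-10.3594) + (-6.1094) + (-2.7344) + (-1.8594) + (4.5156) = -16.5469
Denominator Σ(z_t−z̄)² = 56.8750
r_3 = -16.5469 / 56.8750 = -0.291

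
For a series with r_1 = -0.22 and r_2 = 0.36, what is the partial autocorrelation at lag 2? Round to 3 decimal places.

φ_{22} = (r_2 − r_1²) / (1 − r_1²)
r_1² = (-0.22)² = 0.0484
Numerator = 0.36 − 0.0484 = 0.3116; denominator = 1 − 0.0484 = 0.9516
φ_{22} = 0.3116 / 0.9516 = 0.327

0.327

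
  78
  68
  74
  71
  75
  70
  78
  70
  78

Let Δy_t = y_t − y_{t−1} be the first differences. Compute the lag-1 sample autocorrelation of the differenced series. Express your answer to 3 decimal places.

-0.735

First differences Δy: -10, 6, -3, 4, -5, 8, -8, 8
Mean of differences = 0.0000
Numerator Σ(Δy_t−Δȳ)(Δy_{t+1}−Δȳ) = -278.0000
Denominator Σ(Δy_t−Δȳ)² = 378.0000
r_1(Δy) = -278.0000 / 378.0000 = -0.735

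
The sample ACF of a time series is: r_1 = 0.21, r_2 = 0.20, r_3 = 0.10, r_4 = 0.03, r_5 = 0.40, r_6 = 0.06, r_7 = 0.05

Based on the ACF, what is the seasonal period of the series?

5

The largest autocorrelation is r_5 = 0.40; the remaining lags stay at or below 0.21. The elevated value at lag 1 (0.21), dropping to 0.20 at lag 2, reflects decaying short-term dependence rather than seasonality.
The dominant spike at lag 5 indicates a seasonal period of 5.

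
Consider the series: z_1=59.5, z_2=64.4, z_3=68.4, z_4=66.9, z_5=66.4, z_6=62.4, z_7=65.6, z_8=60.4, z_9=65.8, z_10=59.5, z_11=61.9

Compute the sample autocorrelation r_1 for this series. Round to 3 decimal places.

0.033

Mean z̄ = (59.5 + 64.4 + 68.4 + 66.9 + 66.4 + 62.4 + 65.6 + 60.4 + 65.8 + 59.5 + 61.9)/11 = 63.7455
Numerator Σ_{t=1}^{10}(z_t−z̄)(z_{t+1}−z̄) = 3.2925
Denominator Σ(z_t−z̄)² = 99.2073
r_1 = 3.2925 / 99.2073 = 0.033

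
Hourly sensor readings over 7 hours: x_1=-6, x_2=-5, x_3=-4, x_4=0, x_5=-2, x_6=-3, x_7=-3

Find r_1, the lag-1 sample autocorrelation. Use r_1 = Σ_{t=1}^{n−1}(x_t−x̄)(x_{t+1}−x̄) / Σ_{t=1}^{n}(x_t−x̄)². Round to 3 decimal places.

Mean x̄ = (-6 − 5 − 4 + 0 − 2 − 3 − 3)/7 = -3.2857
Σ(x_t−x̄)(x_{t+1}−x̄) = (4.6531) + (1.2245) + (-2.3469) + (4.2245) + (0.3673) + (0.0816) = 8.2041
Denominator Σ(x_t−x̄)² = 23.4286
r_1 = 8.2041 / 23.4286 = 0.350

0.350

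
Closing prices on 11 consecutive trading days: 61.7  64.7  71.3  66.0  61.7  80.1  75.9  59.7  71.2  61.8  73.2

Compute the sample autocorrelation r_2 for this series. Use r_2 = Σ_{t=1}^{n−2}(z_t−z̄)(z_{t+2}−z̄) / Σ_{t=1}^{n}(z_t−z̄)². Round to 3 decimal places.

Mean z̄ = (61.7 + 64.7 + 71.3 + 66.0 + 61.7 + 80.1 + 75.9 + 59.7 + 71.2 + 61.8 + 73.2)/11 = 67.9364
Numerator Σ_{t=1}^{9}(z_t−z̄)(z_{t+2}−z̄) = -115.3781
Denominator Σ(z_t−z̄)² = 458.5455
r_2 = -115.3781 / 458.5455 = -0.252

-0.252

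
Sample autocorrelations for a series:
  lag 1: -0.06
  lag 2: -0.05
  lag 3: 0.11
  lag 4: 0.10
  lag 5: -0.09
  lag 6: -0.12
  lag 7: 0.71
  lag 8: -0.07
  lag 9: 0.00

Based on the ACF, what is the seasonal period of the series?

7

The largest autocorrelation is r_7 = 0.71; the remaining lags stay at or below 0.11.
The dominant spike at lag 7 indicates a seasonal period of 7.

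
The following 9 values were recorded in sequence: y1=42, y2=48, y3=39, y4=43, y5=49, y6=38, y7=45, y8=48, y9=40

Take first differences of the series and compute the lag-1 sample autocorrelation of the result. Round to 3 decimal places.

First differences Δy: 6, -9, 4, 6, -11, 7, 3, -8
Mean of differences = -0.2500
Numerator Σ(Δy_t−Δȳ)(Δy_{t+1}−Δȳ) = -212.0625
Denominator Σ(Δy_t−Δȳ)² = 411.5000
r_1(Δy) = -212.0625 / 411.5000 = -0.515

-0.515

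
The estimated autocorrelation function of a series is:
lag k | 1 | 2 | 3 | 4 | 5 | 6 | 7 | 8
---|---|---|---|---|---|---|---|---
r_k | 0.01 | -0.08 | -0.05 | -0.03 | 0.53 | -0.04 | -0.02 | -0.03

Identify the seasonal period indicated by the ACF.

The largest autocorrelation is r_5 = 0.53; the remaining lags stay at or below 0.01.
The dominant spike at lag 5 indicates a seasonal period of 5.

5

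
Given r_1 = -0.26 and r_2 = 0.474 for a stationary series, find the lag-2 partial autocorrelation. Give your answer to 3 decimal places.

0.436

φ_{22} = (r_2 − r_1²) / (1 − r_1²)
r_1² = (-0.26)² = 0.0676
Numerator = 0.474 − 0.0676 = 0.4064; denominator = 1 − 0.0676 = 0.9324
φ_{22} = 0.4064 / 0.9324 = 0.436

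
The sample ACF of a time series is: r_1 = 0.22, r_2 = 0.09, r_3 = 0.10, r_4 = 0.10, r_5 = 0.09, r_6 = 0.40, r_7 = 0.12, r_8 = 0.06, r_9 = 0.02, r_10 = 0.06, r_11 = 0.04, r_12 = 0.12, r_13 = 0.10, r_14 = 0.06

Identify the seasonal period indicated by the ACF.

The largest autocorrelation is r_6 = 0.40; the remaining lags stay at or below 0.22. The elevated value at lag 1 (0.22), dropping to 0.09 at lag 2, reflects decaying short-term dependence rather than seasonality.
The dominant spike at lag 6 indicates a seasonal period of 6.

6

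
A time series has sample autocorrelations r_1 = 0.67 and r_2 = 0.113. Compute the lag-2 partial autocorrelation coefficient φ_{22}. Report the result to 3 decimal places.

φ_{22} = (r_2 − r_1²) / (1 − r_1²)
r_1² = (0.67)² = 0.4489
Numerator = 0.113 − 0.4489 = -0.3359; denominator = 1 − 0.4489 = 0.5511
φ_{22} = -0.3359 / 0.5511 = -0.610

-0.610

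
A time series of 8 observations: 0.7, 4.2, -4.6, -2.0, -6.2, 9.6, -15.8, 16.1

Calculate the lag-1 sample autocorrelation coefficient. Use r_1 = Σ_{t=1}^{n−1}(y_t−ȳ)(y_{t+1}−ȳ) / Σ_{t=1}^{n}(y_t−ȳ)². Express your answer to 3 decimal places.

-0.669

Mean ȳ = (0.7 + 4.2 − 4.6 − 2.0 − 6.2 + 9.6 − 15.8 + 16.1)/8 = 0.2500
Deviations from mean: 0.4500, 3.9500, -4.8500, -2.2500, -6.4500, 9.3500, -16.0500, 15.8500
Σ(y_t−ȳ)(y_{t+1}−ȳ) = (1.7775) + (-19.1575) + (10.9125) + (14.5125) + (-60.3075) + (-150.0675) + (-254.3925) = -456.7225
Denominator Σ(y_t−ȳ)² = 682.2400
r_1 = -456.7225 / 682.2400 = -0.669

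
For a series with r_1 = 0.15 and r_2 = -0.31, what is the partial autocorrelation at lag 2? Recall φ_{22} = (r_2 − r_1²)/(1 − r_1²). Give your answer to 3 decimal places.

φ_{22} = (r_2 − r_1²) / (1 − r_1²)
r_1² = (0.15)² = 0.0225
Numerator = -0.31 − 0.0225 = -0.3325; denominator = 1 − 0.0225 = 0.9775
φ_{22} = -0.3325 / 0.9775 = -0.340

-0.340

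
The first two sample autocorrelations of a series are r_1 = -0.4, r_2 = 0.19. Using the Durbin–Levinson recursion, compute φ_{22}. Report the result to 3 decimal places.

φ_{22} = (r_2 − r_1²) / (1 − r_1²)
r_1² = (-0.4)² = 0.16
Numerator = 0.19 − 0.1600 = 0.0300; denominator = 1 − 0.1600 = 0.8400
φ_{22} = 0.0300 / 0.8400 = 0.036

0.036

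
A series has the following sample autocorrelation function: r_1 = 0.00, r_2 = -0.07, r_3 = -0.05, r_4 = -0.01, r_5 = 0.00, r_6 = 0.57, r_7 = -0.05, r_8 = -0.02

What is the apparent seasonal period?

The largest autocorrelation is r_6 = 0.57; the remaining lags stay at or below 0.00.
The dominant spike at lag 6 indicates a seasonal period of 6.

6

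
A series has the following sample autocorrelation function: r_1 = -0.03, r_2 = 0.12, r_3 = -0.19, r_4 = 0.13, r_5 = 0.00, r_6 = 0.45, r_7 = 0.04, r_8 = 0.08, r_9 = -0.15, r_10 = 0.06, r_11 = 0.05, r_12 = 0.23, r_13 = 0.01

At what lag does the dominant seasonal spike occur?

6

The largest autocorrelation is r_6 = 0.45, with a weaker echo at lag 12 (0.23); the remaining lags stay at or below 0.13.
The dominant spike at lag 6 indicates a seasonal period of 6.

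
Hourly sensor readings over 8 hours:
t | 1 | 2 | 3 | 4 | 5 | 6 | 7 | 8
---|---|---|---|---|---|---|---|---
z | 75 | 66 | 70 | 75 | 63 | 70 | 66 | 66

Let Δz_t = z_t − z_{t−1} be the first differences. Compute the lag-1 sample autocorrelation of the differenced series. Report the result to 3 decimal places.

First differences Δz: -9, 4, 5, -12, 7, -4, 0
Mean of differences = -1.2857
Numerator Σ(Δz_t−Δz̄)(Δz_{t+1}−Δz̄) = -189.6531
Denominator Σ(Δz_t−Δz̄)² = 319.4286
r_1(Δz) = -189.6531 / 319.4286 = -0.594

-0.594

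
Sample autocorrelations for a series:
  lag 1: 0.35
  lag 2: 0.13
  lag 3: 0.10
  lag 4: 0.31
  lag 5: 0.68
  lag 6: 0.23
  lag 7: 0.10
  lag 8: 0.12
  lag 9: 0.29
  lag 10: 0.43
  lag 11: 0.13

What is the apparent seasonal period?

The largest autocorrelation is r_5 = 0.68, with a weaker echo at lag 10 (0.43); the remaining lags stay at or below 0.35. The elevated value at lag 1 (0.35), dropping to 0.13 at lag 2, reflects decaying short-term dependence rather than seasonality.
The dominant spike at lag 5 indicates a seasonal period of 5.

5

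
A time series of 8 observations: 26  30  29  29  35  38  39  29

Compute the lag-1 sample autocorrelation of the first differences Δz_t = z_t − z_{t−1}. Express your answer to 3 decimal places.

First differences Δz: 4, -1, 0, 6, 3, 1, -10
Mean of differences = 0.4286
Numerator Σ(Δz_t−Δz̄)(Δz_{t+1}−Δz̄) = 2.9592
Denominator Σ(Δz_t−Δz̄)² = 161.7143
r_1(Δz) = 2.9592 / 161.7143 = 0.018

0.018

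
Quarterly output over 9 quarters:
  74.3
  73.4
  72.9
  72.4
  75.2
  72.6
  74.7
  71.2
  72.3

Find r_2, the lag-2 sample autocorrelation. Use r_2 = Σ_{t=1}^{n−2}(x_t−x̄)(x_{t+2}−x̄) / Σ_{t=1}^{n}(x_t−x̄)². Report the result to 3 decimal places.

Mean x̄ = (74.3 + 73.4 + 72.9 + 72.4 + 75.2 + 72.6 + 74.7 + 71.2 + 72.3)/9 = 73.2222
Numerator Σ_{t=1}^{7}(x_t−x̄)(x_{t+2}−x̄) = 2.1990
Denominator Σ(x_t−x̄)² = 13.3956
r_2 = 2.1990 / 13.3956 = 0.164

0.164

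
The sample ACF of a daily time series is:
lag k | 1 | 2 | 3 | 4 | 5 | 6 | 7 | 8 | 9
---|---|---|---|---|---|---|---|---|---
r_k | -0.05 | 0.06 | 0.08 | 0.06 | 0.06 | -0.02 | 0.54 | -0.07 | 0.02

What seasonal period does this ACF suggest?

The largest autocorrelation is r_7 = 0.54; the remaining lags stay at or below 0.08.
The dominant spike at lag 7 indicates a seasonal period of 7.

7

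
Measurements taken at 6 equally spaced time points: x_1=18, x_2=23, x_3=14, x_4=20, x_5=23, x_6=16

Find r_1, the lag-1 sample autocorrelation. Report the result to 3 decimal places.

-0.544

Mean x̄ = (18 + 23 + 14 + 20 + 23 + 16)/6 = 19.0000
Σ(x_t−x̄)(x_{t+1}−x̄) = (-4.0000) + (-20.0000) + (-5.0000) + (4.0000) + (-12.0000) = -37.0000
Denominator Σ(x_t−x̄)² = 68.0000
r_1 = -37.0000 / 68.0000 = -0.544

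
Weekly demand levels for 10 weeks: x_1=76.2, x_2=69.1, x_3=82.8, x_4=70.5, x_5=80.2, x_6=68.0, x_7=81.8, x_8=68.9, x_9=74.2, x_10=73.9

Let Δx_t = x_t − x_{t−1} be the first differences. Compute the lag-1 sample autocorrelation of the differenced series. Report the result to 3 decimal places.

-0.903

First differences Δx: -7.1, 13.7, -12.3, 9.7, -12.2, 13.8, -12.9, 5.3, -0.3
Mean of differences = -0.2556
Numerator Σ(Δx_t−Δx̄)(Δx_{t+1}−Δx̄) = -918.5320
Denominator Σ(Δx_t−Δx̄)² = 1016.7622
r_1(Δx) = -918.5320 / 1016.7622 = -0.903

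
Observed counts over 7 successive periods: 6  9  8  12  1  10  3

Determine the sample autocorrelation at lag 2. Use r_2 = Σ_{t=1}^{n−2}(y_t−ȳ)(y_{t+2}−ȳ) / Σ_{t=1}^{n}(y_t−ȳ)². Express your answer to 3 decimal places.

Mean ȳ = (6 + 9 + 8 + 12 + 1 + 10 + 3)/7 = 7.0000
Deviations from mean: -1.0000, 2.0000, 1.0000, 5.0000, -6.0000, 3.0000, -4.0000
Σ(y_t−ȳ)(y_{t+2}−ȳ) = (-1.0000) + (10.0000) + (-6.0000) + (15.0000) + (24.0000) = 42.0000
Denominator Σ(y_t−ȳ)² = 92.0000
r_2 = 42.0000 / 92.0000 = 0.457

0.457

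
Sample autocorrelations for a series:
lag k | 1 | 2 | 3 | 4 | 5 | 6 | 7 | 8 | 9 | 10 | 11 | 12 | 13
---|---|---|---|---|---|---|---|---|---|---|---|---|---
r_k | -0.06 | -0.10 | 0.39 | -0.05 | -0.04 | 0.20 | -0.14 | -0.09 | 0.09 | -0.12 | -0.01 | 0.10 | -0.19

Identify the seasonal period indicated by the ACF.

The largest autocorrelation is r_3 = 0.39, with a weaker echo at lag 6 (0.20); the remaining lags stay at or below 0.10.
The dominant spike at lag 3 indicates a seasonal period of 3.

3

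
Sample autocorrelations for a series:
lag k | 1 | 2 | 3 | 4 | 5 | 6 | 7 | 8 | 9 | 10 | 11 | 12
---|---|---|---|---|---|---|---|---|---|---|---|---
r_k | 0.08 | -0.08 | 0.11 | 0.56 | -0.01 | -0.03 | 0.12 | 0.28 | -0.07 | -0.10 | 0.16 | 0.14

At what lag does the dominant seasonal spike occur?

The largest autocorrelation is r_4 = 0.56, with a weaker echo at lag 8 (0.28); the remaining lags stay at or below 0.16.
The dominant spike at lag 4 indicates a seasonal period of 4.

4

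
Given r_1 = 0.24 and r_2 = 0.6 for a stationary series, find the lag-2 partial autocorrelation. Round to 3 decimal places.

0.576

φ_{22} = (r_2 − r_1²) / (1 − r_1²)
r_1² = (0.24)² = 0.0576
Numerator = 0.6 − 0.0576 = 0.5424; denominator = 1 − 0.0576 = 0.9424
φ_{22} = 0.5424 / 0.9424 = 0.576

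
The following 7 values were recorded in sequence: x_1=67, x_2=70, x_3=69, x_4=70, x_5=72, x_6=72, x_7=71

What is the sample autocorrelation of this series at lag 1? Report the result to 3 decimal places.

0.294

Mean x̄ = (67 + 70 + 69 + 70 + 72 + 72 + 71)/7 = 70.1429
Deviations from mean: -3.1429, -0.1429, -1.1429, -0.1429, 1.8571, 1.8571, 0.8571
Numerator Σ_{t=1}^{6}(x_t−x̄)(x_{t+1}−x̄) = 5.5510
Denominator Σ(x_t−x̄)² = 18.8571
r_1 = 5.5510 / 18.8571 = 0.294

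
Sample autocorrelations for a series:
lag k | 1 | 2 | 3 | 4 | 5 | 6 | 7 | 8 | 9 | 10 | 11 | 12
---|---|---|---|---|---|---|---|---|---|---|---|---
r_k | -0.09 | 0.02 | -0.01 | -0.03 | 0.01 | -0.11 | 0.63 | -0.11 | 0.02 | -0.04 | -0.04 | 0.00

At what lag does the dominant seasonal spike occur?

The largest autocorrelation is r_7 = 0.63; the remaining lags stay at or below 0.02.
The dominant spike at lag 7 indicates a seasonal period of 7.

7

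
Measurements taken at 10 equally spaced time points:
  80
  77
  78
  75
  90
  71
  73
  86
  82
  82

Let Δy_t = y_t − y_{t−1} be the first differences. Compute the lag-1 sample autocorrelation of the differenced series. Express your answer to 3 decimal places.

-0.506

First differences Δy: -3, 1, -3, 15, -19, 2, 13, -4, 0
Mean of differences = 0.2222
Numerator Σ(Δy_t−Δȳ)(Δy_{t+1}−Δȳ) = -401.1605
Denominator Σ(Δy_t−Δȳ)² = 793.5556
r_1(Δy) = -401.1605 / 793.5556 = -0.506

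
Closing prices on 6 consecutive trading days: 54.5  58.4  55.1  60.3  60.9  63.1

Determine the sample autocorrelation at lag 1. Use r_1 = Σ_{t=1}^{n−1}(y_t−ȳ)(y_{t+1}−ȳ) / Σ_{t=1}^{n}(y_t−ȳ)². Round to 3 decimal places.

Mean ȳ = (54.5 + 58.4 + 55.1 + 60.3 + 60.9 + 63.1)/6 = 58.7167
Deviations from mean: -4.2167, -0.3167, -3.6167, 1.5833, 2.1833, 4.3833
Numerator Σ_{t=1}^{5}(y_t−ȳ)(y_{t+1}−ȳ) = 9.7814
Denominator Σ(y_t−ȳ)² = 57.4483
r_1 = 9.7814 / 57.4483 = 0.170

0.170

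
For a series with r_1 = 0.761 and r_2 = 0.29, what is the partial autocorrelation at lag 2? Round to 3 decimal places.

φ_{22} = (r_2 − r_1²) / (1 − r_1²)
r_1² = (0.761)² = 0.579121
Numerator = 0.29 − 0.5791 = -0.2891; denominator = 1 − 0.5791 = 0.4209
φ_{22} = -0.2891 / 0.4209 = -0.687

-0.687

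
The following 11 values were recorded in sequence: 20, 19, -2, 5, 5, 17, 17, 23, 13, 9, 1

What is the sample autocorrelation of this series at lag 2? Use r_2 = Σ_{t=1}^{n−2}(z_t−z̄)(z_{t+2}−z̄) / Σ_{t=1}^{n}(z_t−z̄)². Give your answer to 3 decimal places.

-0.170

Mean z̄ = (20 + 19 − 2 + 5 + 5 + 17 + 17 + 23 + 13 + 9 + 1)/11 = 11.5455
Numerator Σ_{t=1}^{9}(z_t−z̄)(z_{t+2}−z̄) = -120.1405
Denominator Σ(z_t−z̄)² = 706.7273
r_2 = -120.1405 / 706.7273 = -0.170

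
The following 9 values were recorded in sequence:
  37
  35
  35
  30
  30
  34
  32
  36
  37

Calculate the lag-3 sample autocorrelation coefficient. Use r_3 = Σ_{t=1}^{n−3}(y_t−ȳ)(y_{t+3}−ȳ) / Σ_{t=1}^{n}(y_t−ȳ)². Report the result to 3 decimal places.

-0.267

Mean ȳ = (37 + 35 + 35 + 30 + 30 + 34 + 32 + 36 + 37)/9 = 34.0000
Numerator Σ_{t=1}^{6}(y_t−ȳ)(y_{t+3}−ȳ) = -16.0000
Denominator Σ(y_t−ȳ)² = 60.0000
r_3 = -16.0000 / 60.0000 = -0.267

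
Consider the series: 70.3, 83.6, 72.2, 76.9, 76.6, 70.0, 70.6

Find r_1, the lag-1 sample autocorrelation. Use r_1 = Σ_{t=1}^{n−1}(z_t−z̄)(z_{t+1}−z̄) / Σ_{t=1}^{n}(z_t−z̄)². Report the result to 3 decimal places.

Mean z̄ = (70.3 + 83.6 + 72.2 + 76.9 + 76.6 + 70.0 + 70.6)/7 = 74.3143
Deviations from mean: -4.0143, 9.2857, -2.1143, 2.5857, 2.2857, -4.3143, -3.7143
Numerator Σ_{t=1}^{6}(z_t−z̄)(z_{t+1}−z̄) = -50.3016
Denominator Σ(z_t−z̄)² = 151.1286
r_1 = -50.3016 / 151.1286 = -0.333

-0.333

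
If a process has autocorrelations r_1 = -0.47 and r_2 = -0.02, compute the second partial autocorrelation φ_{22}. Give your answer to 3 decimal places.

-0.309

φ_{22} = (r_2 − r_1²) / (1 − r_1²)
r_1² = (-0.47)² = 0.2209
Numerator = -0.02 − 0.2209 = -0.2409; denominator = 1 − 0.2209 = 0.7791
φ_{22} = -0.2409 / 0.7791 = -0.309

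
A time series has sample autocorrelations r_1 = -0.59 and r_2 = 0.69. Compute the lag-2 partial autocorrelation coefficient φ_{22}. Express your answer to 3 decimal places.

0.524

φ_{22} = (r_2 − r_1²) / (1 − r_1²)
r_1² = (-0.59)² = 0.3481
Numerator = 0.69 − 0.3481 = 0.3419; denominator = 1 − 0.3481 = 0.6519
φ_{22} = 0.3419 / 0.6519 = 0.524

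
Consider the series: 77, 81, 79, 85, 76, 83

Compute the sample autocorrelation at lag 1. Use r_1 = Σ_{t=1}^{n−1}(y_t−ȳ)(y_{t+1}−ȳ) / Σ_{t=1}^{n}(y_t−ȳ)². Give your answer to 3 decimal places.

-0.677

Mean ȳ = (77 + 81 + 79 + 85 + 76 + 83)/6 = 80.1667
Numerator Σ_{t=1}^{5}(y_t−ȳ)(y_{t+1}−ȳ) = -41.1944
Denominator Σ(y_t−ȳ)² = 60.8333
r_1 = -41.1944 / 60.8333 = -0.677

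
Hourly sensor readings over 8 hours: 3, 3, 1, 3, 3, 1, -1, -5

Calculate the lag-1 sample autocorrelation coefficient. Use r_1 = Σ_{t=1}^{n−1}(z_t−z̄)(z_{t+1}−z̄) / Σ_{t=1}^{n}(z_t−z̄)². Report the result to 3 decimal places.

0.357

Mean z̄ = (3 + 3 + 1 + 3 + 3 + 1 − 1 − 5)/8 = 1.0000
Deviations from mean: 2.0000, 2.0000, 0.0000, 2.0000, 2.0000, 0.0000, -2.0000, -6.0000
Numerator Σ_{t=1}^{7}(z_t−z̄)(z_{t+1}−z̄) = 20.0000
Denominator Σ(z_t−z̄)² = 56.0000
r_1 = 20.0000 / 56.0000 = 0.357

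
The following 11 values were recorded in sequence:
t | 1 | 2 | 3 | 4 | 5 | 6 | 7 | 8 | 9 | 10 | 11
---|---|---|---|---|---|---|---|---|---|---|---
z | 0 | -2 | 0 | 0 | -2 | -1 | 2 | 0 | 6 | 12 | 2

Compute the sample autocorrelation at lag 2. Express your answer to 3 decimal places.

0.044

Mean z̄ = (0 − 2 + 0 + 0 − 2 − 1 + 2 + 0 + 6 + 12 + 2)/11 = 1.5455
Numerator Σ_{t=1}^{9}(z_t−z̄)(z_{t+2}−z̄) = 7.4959
Denominator Σ(z_t−z̄)² = 170.7273
r_2 = 7.4959 / 170.7273 = 0.044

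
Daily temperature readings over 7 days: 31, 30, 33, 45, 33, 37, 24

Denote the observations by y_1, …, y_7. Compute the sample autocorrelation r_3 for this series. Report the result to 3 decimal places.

-0.535

Mean ȳ = (31 + 30 + 33 + 45 + 33 + 37 + 24)/7 = 33.2857
Numerator Σ_{t=1}^{4}(y_t−ȳ)(y_{t+3}−ȳ) = -135.6735
Denominator Σ(y_t−ȳ)² = 253.4286
r_3 = -135.6735 / 253.4286 = -0.535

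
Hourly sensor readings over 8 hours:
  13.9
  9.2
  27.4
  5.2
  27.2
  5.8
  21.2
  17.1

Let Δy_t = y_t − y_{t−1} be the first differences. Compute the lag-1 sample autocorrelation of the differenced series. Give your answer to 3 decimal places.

-0.905

First differences Δy: -4.7, 18.2, -22.2, 22.0, -21.4, 15.4, -4.1
Mean of differences = 0.4571
Numerator Σ(Δy_t−Δȳ)(Δy_{t+1}−Δȳ) = -1847.1747
Denominator Σ(Δy_t−Δȳ)² = 2040.6371
r_1(Δy) = -1847.1747 / 2040.6371 = -0.905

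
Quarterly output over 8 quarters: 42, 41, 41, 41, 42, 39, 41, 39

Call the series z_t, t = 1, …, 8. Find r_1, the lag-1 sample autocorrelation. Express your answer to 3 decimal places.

-0.243

Mean z̄ = (42 + 41 + 41 + 41 + 42 + 39 + 41 + 39)/8 = 40.7500
Deviations from mean: 1.2500, 0.2500, 0.2500, 0.2500, 1.2500, -1.7500, 0.2500, -1.7500
Numerator Σ_{t=1}^{7}(z_t−z̄)(z_{t+1}−z̄) = -2.3125
Denominator Σ(z_t−z̄)² = 9.5000
r_1 = -2.3125 / 9.5000 = -0.243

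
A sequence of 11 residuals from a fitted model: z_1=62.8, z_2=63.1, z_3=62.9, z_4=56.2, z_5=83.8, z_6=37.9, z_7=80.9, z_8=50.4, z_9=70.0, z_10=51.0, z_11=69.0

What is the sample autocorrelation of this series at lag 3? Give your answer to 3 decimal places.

-0.467

Mean z̄ = (62.8 + 63.1 + 62.9 + 56.2 + 83.8 + 37.9 + 80.9 + 50.4 + 70.0 + 51.0 + 69.0)/11 = 62.5455
Numerator Σ_{t=1}^{8}(z_t−z̄)(z_{t+3}−z̄) = -847.2062
Denominator Σ(z_t−z̄)² = 1814.8473
r_3 = -847.2062 / 1814.8473 = -0.467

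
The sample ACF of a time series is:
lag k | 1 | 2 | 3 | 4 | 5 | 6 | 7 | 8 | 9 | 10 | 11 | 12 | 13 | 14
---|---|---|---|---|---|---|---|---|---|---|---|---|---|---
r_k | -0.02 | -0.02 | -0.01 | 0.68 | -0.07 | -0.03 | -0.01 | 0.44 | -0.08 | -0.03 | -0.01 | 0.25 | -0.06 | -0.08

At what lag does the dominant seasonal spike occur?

The largest autocorrelation is r_4 = 0.68, with weaker echoes at lags 8 (0.44) and 12 (0.25); the remaining lags stay at or below -0.01.
The dominant spike at lag 4 indicates a seasonal period of 4.

4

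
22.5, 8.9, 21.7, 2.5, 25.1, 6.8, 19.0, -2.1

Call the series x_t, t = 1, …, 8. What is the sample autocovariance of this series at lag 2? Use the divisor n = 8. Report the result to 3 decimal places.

57.760

Mean x̄ = (22.5 + 8.9 + 21.7 + 2.5 + 25.1 + 6.8 + 19.0 − 2.1)/8 = 13.0500
Deviations: 9.4500, -4.1500, 8.6500, -10.5500, 12.0500, -6.2500, 5.9500, -15.1500
Σ_{t=1}^{6}(x_t−x̄)(x_{t+2}−x̄) = 462.0800
γ_2 = 462.0800 / 8 = 57.760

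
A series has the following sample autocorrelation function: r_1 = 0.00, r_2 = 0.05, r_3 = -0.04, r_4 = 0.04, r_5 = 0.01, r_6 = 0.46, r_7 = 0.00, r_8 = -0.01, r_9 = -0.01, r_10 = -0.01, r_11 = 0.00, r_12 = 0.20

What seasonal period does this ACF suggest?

6

The largest autocorrelation is r_6 = 0.46, with a weaker echo at lag 12 (0.20); the remaining lags stay at or below 0.05.
The dominant spike at lag 6 indicates a seasonal period of 6.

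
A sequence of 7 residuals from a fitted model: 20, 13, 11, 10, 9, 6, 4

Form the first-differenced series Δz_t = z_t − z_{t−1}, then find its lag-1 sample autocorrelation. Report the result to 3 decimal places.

First differences Δz: -7, -2, -1, -1, -3, -2
Mean of differences = -2.6667
Numerator Σ(Δz_t−Δz̄)(Δz_{t+1}−Δz̄) = 0.2222
Denominator Σ(Δz_t−Δz̄)² = 25.3333
r_1(Δz) = 0.2222 / 25.3333 = 0.009

0.009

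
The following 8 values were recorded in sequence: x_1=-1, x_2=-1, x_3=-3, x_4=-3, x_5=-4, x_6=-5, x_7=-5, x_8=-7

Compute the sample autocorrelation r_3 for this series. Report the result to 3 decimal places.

Mean x̄ = (-1 − 1 − 3 − 3 − 4 − 5 − 5 − 7)/8 = -3.6250
Deviations from mean: 2.6250, 2.6250, 0.6250, 0.6250, -0.3750, -1.3750, -1.3750, -3.3750
Σ(x_t−x̄)(x_{t+3}−x̄) = (1.6406) + (-0.9844) + (-0.8594) + (-0.8594) + (1.2656) = 0.2031
Denominator Σ(x_t−x̄)² = 29.8750
r_3 = 0.2031 / 29.8750 = 0.007

0.007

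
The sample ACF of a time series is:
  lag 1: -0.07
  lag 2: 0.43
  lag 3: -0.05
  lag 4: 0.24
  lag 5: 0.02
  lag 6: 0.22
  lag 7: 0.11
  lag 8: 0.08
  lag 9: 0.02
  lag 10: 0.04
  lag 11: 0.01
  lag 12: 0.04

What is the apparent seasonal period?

The largest autocorrelation is r_2 = 0.43, with weaker echoes at lags 4 (0.24) and 6 (0.22); the remaining lags stay at or below 0.11.
The dominant spike at lag 2 indicates a seasonal period of 2.

2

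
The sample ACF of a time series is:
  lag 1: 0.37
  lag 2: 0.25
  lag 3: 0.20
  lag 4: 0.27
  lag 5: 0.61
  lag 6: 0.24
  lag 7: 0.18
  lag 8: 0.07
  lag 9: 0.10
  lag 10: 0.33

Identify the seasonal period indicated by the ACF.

5

The largest autocorrelation is r_5 = 0.61; the remaining lags stay at or below 0.37. The elevated value at lag 1 (0.37), dropping to 0.25 at lag 2, reflects decaying short-term dependence rather than seasonality.
The dominant spike at lag 5 indicates a seasonal period of 5.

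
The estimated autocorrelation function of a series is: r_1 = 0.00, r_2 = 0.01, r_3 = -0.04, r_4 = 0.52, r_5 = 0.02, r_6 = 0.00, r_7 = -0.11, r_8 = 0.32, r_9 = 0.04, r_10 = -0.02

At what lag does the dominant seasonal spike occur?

The largest autocorrelation is r_4 = 0.52, with a weaker echo at lag 8 (0.32); the remaining lags stay at or below 0.04.
The dominant spike at lag 4 indicates a seasonal period of 4.

4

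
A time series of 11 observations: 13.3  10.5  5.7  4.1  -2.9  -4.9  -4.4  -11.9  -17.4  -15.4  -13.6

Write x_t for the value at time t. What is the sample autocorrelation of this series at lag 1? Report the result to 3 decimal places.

0.751

Mean x̄ = (13.3 + 10.5 + 5.7 + 4.1 − 2.9 − 4.9 − 4.4 − 11.9 − 17.4 − 15.4 − 13.6)/11 = -3.3545
Numerator Σ_{t=1}^{10}(x_t−x̄)(x_{t+1}−x̄) = 849.5407
Denominator Σ(x_t−x̄)² = 1130.9273
r_1 = 849.5407 / 1130.9273 = 0.751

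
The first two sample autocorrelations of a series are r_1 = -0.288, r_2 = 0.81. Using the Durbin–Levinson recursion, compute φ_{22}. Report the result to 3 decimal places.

0.793

φ_{22} = (r_2 − r_1²) / (1 − r_1²)
r_1² = (-0.288)² = 0.082944
Numerator = 0.81 − 0.0829 = 0.7271; denominator = 1 − 0.0829 = 0.9171
φ_{22} = 0.7271 / 0.9171 = 0.793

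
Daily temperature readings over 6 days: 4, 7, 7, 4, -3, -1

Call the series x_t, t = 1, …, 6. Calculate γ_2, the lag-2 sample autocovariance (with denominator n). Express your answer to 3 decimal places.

-3.333

Mean x̄ = (4 + 7 + 7 + 4 − 3 − 1)/6 = 3.0000
Deviations: 1.0000, 4.0000, 4.0000, 1.0000, -6.0000, -4.0000
Σ_{t=1}^{4}(x_t−x̄)(x_{t+2}−x̄) = -20.0000
γ_2 = -20.0000 / 6 = -3.333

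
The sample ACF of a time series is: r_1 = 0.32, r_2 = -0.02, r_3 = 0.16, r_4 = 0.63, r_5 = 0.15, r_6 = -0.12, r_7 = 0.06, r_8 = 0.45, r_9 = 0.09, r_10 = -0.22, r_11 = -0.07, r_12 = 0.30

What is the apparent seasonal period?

The largest autocorrelation is r_4 = 0.63, with a weaker echo at lag 8 (0.45); the remaining lags stay at or below 0.32.
The dominant spike at lag 4 indicates a seasonal period of 4.

4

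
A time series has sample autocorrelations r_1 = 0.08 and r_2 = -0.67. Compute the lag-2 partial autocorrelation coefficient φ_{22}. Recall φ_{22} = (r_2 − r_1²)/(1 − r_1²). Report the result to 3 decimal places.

φ_{22} = (r_2 − r_1²) / (1 − r_1²)
r_1² = (0.08)² = 0.0064
Numerator = -0.67 − 0.0064 = -0.6764; denominator = 1 − 0.0064 = 0.9936
φ_{22} = -0.6764 / 0.9936 = -0.681

-0.681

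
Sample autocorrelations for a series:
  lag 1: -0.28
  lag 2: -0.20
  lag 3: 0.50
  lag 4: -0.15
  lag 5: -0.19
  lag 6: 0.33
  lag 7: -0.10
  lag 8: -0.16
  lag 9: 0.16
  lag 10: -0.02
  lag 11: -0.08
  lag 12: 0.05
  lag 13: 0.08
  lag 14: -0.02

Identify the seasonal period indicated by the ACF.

The largest autocorrelation is r_3 = 0.50, with weaker echoes at lags 6 (0.33) and 9 (0.16); the remaining lags stay at or below 0.08.
The dominant spike at lag 3 indicates a seasonal period of 3.

3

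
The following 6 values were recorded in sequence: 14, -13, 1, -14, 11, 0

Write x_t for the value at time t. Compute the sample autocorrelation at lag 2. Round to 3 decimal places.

Mean x̄ = (14 − 13 + 1 − 14 + 11 + 0)/6 = -0.1667
Deviations from mean: 14.1667, -12.8333, 1.1667, -13.8333, 11.1667, 0.1667
Σ(x_t−x̄)(x_{t+2}−x̄) = (16.5278) + (177.5278) + (13.0278) + (-2.3056) = 204.7778
Denominator Σ(x_t−x̄)² = 682.8333
r_2 = 204.7778 / 682.8333 = 0.300

0.300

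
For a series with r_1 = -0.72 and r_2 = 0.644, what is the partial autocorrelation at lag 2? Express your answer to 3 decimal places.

0.261

φ_{22} = (r_2 − r_1²) / (1 − r_1²)
r_1² = (-0.72)² = 0.5184
Numerator = 0.644 − 0.5184 = 0.1256; denominator = 1 − 0.5184 = 0.4816
φ_{22} = 0.1256 / 0.4816 = 0.261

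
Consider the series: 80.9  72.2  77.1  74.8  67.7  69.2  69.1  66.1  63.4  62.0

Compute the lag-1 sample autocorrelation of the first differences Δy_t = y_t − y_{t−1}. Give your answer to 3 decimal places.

First differences Δy: -8.7, 4.9, -2.3, -7.1, 1.5, -0.1, -3.0, -2.7, -1.4
Mean of differences = -2.1000
Numerator Σ(Δy_t−Δȳ)(Δy_{t+1}−Δȳ) = -59.0800
Denominator Σ(Δy_t−Δȳ)² = 136.2200
r_1(Δy) = -59.0800 / 136.2200 = -0.434

-0.434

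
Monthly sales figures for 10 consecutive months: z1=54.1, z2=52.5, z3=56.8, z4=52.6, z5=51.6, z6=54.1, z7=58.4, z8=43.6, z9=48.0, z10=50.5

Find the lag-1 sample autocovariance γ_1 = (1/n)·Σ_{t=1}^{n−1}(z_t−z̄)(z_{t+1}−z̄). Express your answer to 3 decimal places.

0.413

Mean z̄ = (54.1 + 52.5 + 56.8 + 52.6 + 51.6 + 54.1 + 58.4 + 43.6 + 48.0 + 50.5)/10 = 52.2200
Σ_{t=1}^{9}(z_t−z̄)(z_{t+1}−z̄) = 4.1296
γ_1 = 4.1296 / 10 = 0.413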